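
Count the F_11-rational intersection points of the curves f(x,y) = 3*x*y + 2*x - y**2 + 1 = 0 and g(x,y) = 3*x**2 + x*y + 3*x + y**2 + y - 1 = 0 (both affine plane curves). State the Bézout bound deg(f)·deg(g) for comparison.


Common zeros: {(4, 7)}; count = 1; Bézout bound = 4.

deg(f) = 2, deg(g) = 2, so Bézout bound = 4.
Scan x ∈ F_11. For each x, list the y ∈ F_11 with f(x, y) ≡ 0 and those with g(x, y) ≡ 0 (mod 11); the common zeros in that column are the intersection.
  x = 0: f ≡ 0 at y ∈ {1, 10}; g ≡ 0 at y ∈ {3, 7}; common: ∅.
  x = 1: f ≡ 0 at y ∈ ∅; g ≡ 0 at y ∈ ∅; common: ∅.
  x = 2: f ≡ 0 at y ∈ {8, 9}; g ≡ 0 at y ∈ ∅; common: ∅.
  x = 3: f ≡ 0 at y ∈ ∅; g ≡ 0 at y ∈ ∅; common: ∅.
  x = 4: f ≡ 0 at y ∈ {5, 7}; g ≡ 0 at y ∈ {7, 10}; common: {7}.
  x = 5: f ≡ 0 at y ∈ {0, 4}; g ≡ 0 at y ∈ ∅; common: ∅.
  x = 6: f ≡ 0 at y ∈ ∅; g ≡ 0 at y ∈ {2}; common: ∅.
  x = 7: f ≡ 0 at y ∈ ∅; g ≡ 0 at y ∈ {1, 2}; common: ∅.
  x = 8: f ≡ 0 at y ∈ ∅; g ≡ 0 at y ∈ ∅; common: ∅.
  x = 9: f ≡ 0 at y ∈ ∅; g ≡ 0 at y ∈ {3, 9}; common: ∅.
  x = 10: f ≡ 0 at y ∈ {2, 6}; g ≡ 0 at y ∈ {1, 10}; common: ∅.
Collecting: common zeros = {(4, 7)}, so the count is 1.
Comparison with the Bézout bound: 1 ≤ 4 = deg(f)·deg(g), as expected for curves with no common component (the affine F_11-count falls short of the bound because intersections may lie at infinity, over extension fields, or carry multiplicity).


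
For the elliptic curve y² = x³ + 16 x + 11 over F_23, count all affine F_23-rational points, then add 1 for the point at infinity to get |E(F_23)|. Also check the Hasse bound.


Affine points = {(4, 1), (4, 22), (5, 3), (5, 20), (6, 1), (6, 22), (7, 11), (7, 12), (11, 0), (13, 1), (13, 22), (14, 9), (14, 14), (16, 4), (16, 19), (18, 6), (18, 17)}; affine count = 17; |E(F_23)| = 18.

Discriminant check: Δ ∝ 4a³ + 27b² = 4·16³ + 27·11² = 4·4096 + 27·121 ≡ 9 (mod 23). Nonzero ⇒ E is nonsingular.
For each x ∈ F_23, compute rhs = x³ + 16·x + 11 mod 23, then count y ∈ F_23 with y² ≡ rhs.
  x = 0: rhs = 11, matching y values: none (0 points).
  x = 1: rhs = 5, matching y values: none (0 points).
  x = 2: rhs = 5, matching y values: none (0 points).
  x = 3: rhs = 17, matching y values: none (0 points).
  x = 4: rhs = 1, matching y values: 1, 22 (2 points).
  x = 5: rhs = 9, matching y values: 3, 20 (2 points).
  x = 6: rhs = 1, matching y values: 1, 22 (2 points).
  x = 7: rhs = 6, matching y values: 11, 12 (2 points).
  x = 8: rhs = 7, matching y values: none (0 points).
  x = 9: rhs = 10, matching y values: none (0 points).
  x = 10: rhs = 21, matching y values: none (0 points).
  x = 11: rhs = 0, matching y values: 0 (1 points).
  x = 12: rhs = 22, matching y values: none (0 points).
  x = 13: rhs = 1, matching y values: 1, 22 (2 points).
  x = 14: rhs = 12, matching y values: 9, 14 (2 points).
  x = 15: rhs = 15, matching y values: none (0 points).
  x = 16: rhs = 16, matching y values: 4, 19 (2 points).
  x = 17: rhs = 21, matching y values: none (0 points).
  x = 18: rhs = 13, matching y values: 6, 17 (2 points).
  x = 19: rhs = 21, matching y values: none (0 points).
  x = 20: rhs = 5, matching y values: none (0 points).
  x = 21: rhs = 17, matching y values: none (0 points).
  x = 22: rhs = 17, matching y values: none (0 points).
Total affine count: 17.
Full point count |E(F_23)| = 17 + 1 = 18.
Hasse bound: |18 − (23+1)| = |-6| = 6 ≤ 2√23 ≈ 9.5917 ✓.


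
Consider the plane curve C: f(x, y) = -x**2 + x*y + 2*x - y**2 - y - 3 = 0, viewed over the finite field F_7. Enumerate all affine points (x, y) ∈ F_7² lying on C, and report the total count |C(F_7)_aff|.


Affine F_7-points: {(3, 4), (3, 5), (4, 5), (5, 2), (6, 2), (6, 3)}; count = 6.

For each of the 49 pairs (x, y) ∈ F_7², evaluate f(x, y) mod 7. Record the zeros.
  x = 0: [0↦4, 1↦2, 2↦5, 3↦6, 4↦5, 5↦2, 6↦4]  zeros at y ∈ ∅
  x = 1: [0↦5, 1↦4, 2↦1, 3↦3, 4↦3, 5↦1, 6↦4]  zeros at y ∈ ∅
  x = 2: [0↦4, 1↦4, 2↦2, 3↦5, 4↦6, 5↦5, 6↦2]  zeros at y ∈ ∅
  x = 3: [0↦1, 1↦2, 2↦1, 3↦5, 4↦0, 5↦0, 6↦5]  zeros at y ∈ {4, 5}
  x = 4: [0↦3, 1↦5, 2↦5, 3↦3, 4↦6, 5↦0, 6↦6]  zeros at y ∈ {5}
  x = 5: [0↦3, 1↦6, 2↦0, 3↦6, 4↦3, 5↦5, 6↦5]  zeros at y ∈ {2}
  x = 6: [0↦1, 1↦5, 2↦0, 3↦0, 4↦5, 5↦1, 6↦2]  zeros at y ∈ {2, 3}
Collecting zeros: affine points = {(3, 4), (3, 5), (4, 5), (5, 2), (6, 2), (6, 3)}.
Total count |C(F_7)_aff| = 6.


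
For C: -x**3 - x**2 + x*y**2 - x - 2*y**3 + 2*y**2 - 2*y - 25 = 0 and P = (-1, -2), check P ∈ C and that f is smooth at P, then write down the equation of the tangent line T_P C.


Tangent line at P: 2*x - 30*y - 58 = 0.

Step 1: f(-1, -2) = 0, so P lies on C.
Step 2: partial derivatives
  f_x(x, y) = -3*x**2 - 2*x + y**2 - 1, f_y(x, y) = 2*x*y - 6*y**2 + 4*y - 2.
  f_x(P) = 2, f_y(P) = -30 (gradient nonzero, so P is smooth).
Step 3: tangent line at P: 2·(x − -1) + -30·(y − -2) = 0.
Expanding: 2*x - 30*y - 58 = 0.


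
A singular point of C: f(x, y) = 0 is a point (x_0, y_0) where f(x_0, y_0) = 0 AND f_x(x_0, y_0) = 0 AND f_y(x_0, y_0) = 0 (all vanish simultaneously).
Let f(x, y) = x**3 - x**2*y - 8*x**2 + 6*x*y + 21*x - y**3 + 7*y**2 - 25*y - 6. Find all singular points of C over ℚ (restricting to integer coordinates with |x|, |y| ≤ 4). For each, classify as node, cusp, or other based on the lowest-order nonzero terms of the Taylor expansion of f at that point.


Singular points: {(3, 2)}; classification: node.

Compute partial derivatives:
  f_x = 3*x**2 - 2*x*y - 16*x + 6*y + 21.
  f_y = -x**2 + 6*x - 3*y**2 + 14*y - 25.
Scan x_0 ∈ {−4, ..., 4}. For each x_0, f_y(x_0, y) is a polynomial in y; find its integer roots y ∈ {−4, ..., 4}, then test f_x and f at those candidates.
  x = -4: f_y(-4, y) = -3*y**2 + 14*y - 65; no integer root y with |y| ≤ 4.
  x = -3: f_y(-3, y) = -3*y**2 + 14*y - 52; no integer root y with |y| ≤ 4.
  x = -2: f_y(-2, y) = -3*y**2 + 14*y - 41; no integer root y with |y| ≤ 4.
  x = -1: f_y(-1, y) = -3*y**2 + 14*y - 32; no integer root y with |y| ≤ 4.
  x = 0: f_y(0, y) = -3*y**2 + 14*y - 25; no integer root y with |y| ≤ 4.
  x = 1: f_y(1, y) = -3*y**2 + 14*y - 20; no integer root y with |y| ≤ 4.
  x = 2: f_y(2, y) = -3*y**2 + 14*y - 17; no integer root y with |y| ≤ 4.
  x = 3: f_y(3, y) = -3*y**2 + 14*y - 16; vanishes at y ∈ {2}. (3, 2): f_x = 0, f = 0 — SINGULAR.
  x = 4: f_y(4, y) = -3*y**2 + 14*y - 17; no integer root y with |y| ≤ 4.
Only singular point on the grid: (3, 2).
Classify: substitute x = 3 + u, y = 2 + v and expand: f = u**3 - u**2*v - u**2 - v**3 + v**2.
No constant or linear terms (consistent with a singular point). Quadratic part: -u**2 + v**2. Cubic part: u**3 - u**2*v - v**3.
The quadratic part v**2 - u**2 = (v − u)(v + u) splits into two distinct linear factors, so there are two distinct tangent lines y − 2 = ±(x − 3) — this is a node (ordinary double point).
Classification: node.


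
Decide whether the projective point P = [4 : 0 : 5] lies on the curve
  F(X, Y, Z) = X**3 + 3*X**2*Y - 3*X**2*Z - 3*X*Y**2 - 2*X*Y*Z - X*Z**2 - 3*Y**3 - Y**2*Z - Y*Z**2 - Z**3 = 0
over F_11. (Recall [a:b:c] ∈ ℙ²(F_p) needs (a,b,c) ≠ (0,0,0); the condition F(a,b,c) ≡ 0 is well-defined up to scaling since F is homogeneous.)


F(4,0,5) ≡ 6 (mod 11); P is NOT on the curve.

Evaluate F(4, 0, 5) term-by-term (mod 11).
  X**3 ↦ 1·64·1·1 = 64
  3*X**2*Y ↦ 3·16·0·1 = 0
  -3*X**2*Z ↦ -3·16·1·5 = -240
  -3*X*Y**2 ↦ -3·4·0·1 = 0
  -2*X*Y*Z ↦ -2·4·0·5 = 0
  -X*Z**2 ↦ -1·4·1·25 = -100
  -3*Y**3 ↦ -3·1·0·1 = 0
  -Y**2*Z ↦ -1·1·0·5 = 0
  -Y*Z**2 ↦ -1·1·0·25 = 0
  -Z**3 ↦ -1·1·1·125 = -125
Sum: F(4, 0, 5) = (64) + (0) + (-240) + (0) + (0) + (-100) + (0) + (0) + (0) + (-125) = -401.
Reducing mod 11: -401 ≡ 6 (mod 11).
Since F(a, b, c) ≡ 6 ≠ 0 (mod 11), P does NOT lie on the curve.


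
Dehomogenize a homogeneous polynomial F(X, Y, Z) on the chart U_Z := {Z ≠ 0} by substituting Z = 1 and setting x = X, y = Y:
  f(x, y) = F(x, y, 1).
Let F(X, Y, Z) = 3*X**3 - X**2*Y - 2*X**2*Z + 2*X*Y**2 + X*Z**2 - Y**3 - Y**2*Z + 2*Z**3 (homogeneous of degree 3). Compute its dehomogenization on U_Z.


f(x, y) = 3*x**3 - x**2*y - 2*x**2 + 2*x*y**2 + x - y**3 - y**2 + 2

On U_Z we set Z = 1. Each monomial c·X^i·Y^j·Z^k in F becomes c·x^i·y^j·1^k = c·x^i·y^j.
Substituting Z = 1: F(X, Y, 1) = 3*x**3 - x**2*y - 2*x**2 + 2*x*y**2 + x - y**3 - y**2 + 2.
Note: deg(f) ≤ deg(F) = 3; strict inequality happens when F is divisible by Z (lost terms).


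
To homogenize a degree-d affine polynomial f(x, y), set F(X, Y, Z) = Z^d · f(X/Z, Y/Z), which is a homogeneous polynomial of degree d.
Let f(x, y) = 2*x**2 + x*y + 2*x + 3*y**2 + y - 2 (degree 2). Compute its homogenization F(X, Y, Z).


F(X, Y, Z) = 2*X**2 + X*Y + 2*X*Z + 3*Y**2 + Y*Z - 2*Z**2

deg(f) = 2.
Substitute x = X/Z, y = Y/Z into f, then multiply by Z^2.
  monomial 2·x^2·y^0 ↦ 2·X^2·Y^0·Z^0.
  monomial 1·x^1·y^1 ↦ 1·X^1·Y^1·Z^0.
  monomial 2·x^1·y^0 ↦ 2·X^1·Y^0·Z^1.
  monomial 3·x^0·y^2 ↦ 3·X^0·Y^2·Z^0.
  monomial 1·x^0·y^1 ↦ 1·X^0·Y^1·Z^1.
  monomial -2·x^0·y^0 ↦ -2·X^0·Y^0·Z^2.
Collecting: F(X, Y, Z) = 2*X**2 + X*Y + 2*X*Z + 3*Y**2 + Y*Z - 2*Z**2.


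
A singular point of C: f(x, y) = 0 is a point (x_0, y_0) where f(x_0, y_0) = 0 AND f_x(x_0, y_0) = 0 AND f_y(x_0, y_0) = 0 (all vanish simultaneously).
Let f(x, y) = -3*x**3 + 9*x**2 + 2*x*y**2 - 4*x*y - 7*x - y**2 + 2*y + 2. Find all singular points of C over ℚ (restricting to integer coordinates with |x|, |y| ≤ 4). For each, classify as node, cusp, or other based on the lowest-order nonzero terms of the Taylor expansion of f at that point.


Singular points: {(1, 1)}; classification: cusp.

Compute partial derivatives:
  f_x = -9*x**2 + 18*x + 2*y**2 - 4*y - 7.
  f_y = 4*x*y - 4*x - 2*y + 2.
Scan x_0 ∈ {−4, ..., 4}. For each x_0, f_y(x_0, y) is a polynomial in y; find its integer roots y ∈ {−4, ..., 4}, then test f_x and f at those candidates.
  x = -4: f_y(-4, y) = 18 - 18*y; vanishes at y ∈ {1}. (-4, 1): f_x = -225 ≠ 0.
  x = -3: f_y(-3, y) = 14 - 14*y; vanishes at y ∈ {1}. (-3, 1): f_x = -144 ≠ 0.
  x = -2: f_y(-2, y) = 10 - 10*y; vanishes at y ∈ {1}. (-2, 1): f_x = -81 ≠ 0.
  x = -1: f_y(-1, y) = 6 - 6*y; vanishes at y ∈ {1}. (-1, 1): f_x = -36 ≠ 0.
  x = 0: f_y(0, y) = 2 - 2*y; vanishes at y ∈ {1}. (0, 1): f_x = -9 ≠ 0.
  x = 1: f_y(1, y) = 2*y - 2; vanishes at y ∈ {1}. (1, 1): f_x = 0, f = 0 — SINGULAR.
  x = 2: f_y(2, y) = 6*y - 6; vanishes at y ∈ {1}. (2, 1): f_x = -9 ≠ 0.
  x = 3: f_y(3, y) = 10*y - 10; vanishes at y ∈ {1}. (3, 1): f_x = -36 ≠ 0.
  x = 4: f_y(4, y) = 14*y - 14; vanishes at y ∈ {1}. (4, 1): f_x = -81 ≠ 0.
Only singular point on the grid: (1, 1).
Classify: substitute x = 1 + u, y = 1 + v and expand: f = -3*u**3 + 2*u*v**2 + v**2.
No constant or linear terms (consistent with a singular point). Quadratic part: v**2. Cubic part: -3*u**3 + 2*u*v**2.
The quadratic part v**2 is a perfect square, so there is a single (double) tangent line v = 0, i.e. y = 1. Restricting the cubic part to that line (v = 0) leaves -3*u**3 ≠ 0, so f is not divisible by v and the branch is v² ≈ 3*u**3 to lowest order — this is a cusp.
Classification: cusp.


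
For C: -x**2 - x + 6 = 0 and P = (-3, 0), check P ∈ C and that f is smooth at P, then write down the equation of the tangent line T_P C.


Tangent line at P: 5*x + 15 = 0.

Step 1: f(-3, 0) = 0, so P lies on C.
Step 2: partial derivatives
  f_x(x, y) = -2*x - 1, f_y(x, y) = 0.
  f_x(P) = 5, f_y(P) = 0 (gradient nonzero, so P is smooth).
Step 3: tangent line at P: 5·(x − -3) + 0·(y − 0) = 0.
Expanding: 5*x + 15 = 0.


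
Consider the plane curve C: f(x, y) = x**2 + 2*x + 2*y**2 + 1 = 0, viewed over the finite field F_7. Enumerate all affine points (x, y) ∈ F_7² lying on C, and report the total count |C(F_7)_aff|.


Affine F_7-points: {(6, 0)}; count = 1.

For each of the 49 pairs (x, y) ∈ F_7², evaluate f(x, y) mod 7. Record the zeros.
  x = 0: [0↦1, 1↦3, 2↦2, 3↦5, 4↦5, 5↦2, 6↦3]  zeros at y ∈ ∅
  x = 1: [0↦4, 1↦6, 2↦5, 3↦1, 4↦1, 5↦5, 6↦6]  zeros at y ∈ ∅
  x = 2: [0↦2, 1↦4, 2↦3, 3↦6, 4↦6, 5↦3, 6↦4]  zeros at y ∈ ∅
  x = 3: [0↦2, 1↦4, 2↦3, 3↦6, 4↦6, 5↦3, 6↦4]  zeros at y ∈ ∅
  x = 4: [0↦4, 1↦6, 2↦5, 3↦1, 4↦1, 5↦5, 6↦6]  zeros at y ∈ ∅
  x = 5: [0↦1, 1↦3, 2↦2, 3↦5, 4↦5, 5↦2, 6↦3]  zeros at y ∈ ∅
  x = 6: [0↦0, 1↦2, 2↦1, 3↦4, 4↦4, 5↦1, 6↦2]  zeros at y ∈ {0}
Collecting zeros: affine points = {(6, 0)}.
Total count |C(F_7)_aff| = 1.


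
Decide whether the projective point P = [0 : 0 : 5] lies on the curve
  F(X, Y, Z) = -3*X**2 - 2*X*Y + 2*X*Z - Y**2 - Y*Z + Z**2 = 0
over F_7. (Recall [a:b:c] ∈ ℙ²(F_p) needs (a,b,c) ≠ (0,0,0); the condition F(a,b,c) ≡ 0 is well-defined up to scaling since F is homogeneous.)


F(0,0,5) ≡ 4 (mod 7); P is NOT on the curve.

Evaluate F(0, 0, 5) term-by-term (mod 7).
  -3*X**2 ↦ -3·0·1·1 = 0
  -2*X*Y ↦ -2·0·0·1 = 0
  2*X*Z ↦ 2·0·1·5 = 0
  -Y**2 ↦ -1·1·0·1 = 0
  -Y*Z ↦ -1·1·0·5 = 0
  Z**2 ↦ 1·1·1·25 = 25
Sum: F(0, 0, 5) = (0) + (0) + (0) + (0) + (0) + (25) = 25.
Reducing mod 7: 25 ≡ 4 (mod 7).
Since F(a, b, c) ≡ 4 ≠ 0 (mod 7), P does NOT lie on the curve.


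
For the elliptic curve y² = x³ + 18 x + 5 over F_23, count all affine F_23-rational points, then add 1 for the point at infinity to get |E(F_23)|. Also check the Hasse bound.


Affine points = {(1, 1), (1, 22), (2, 7), (2, 16), (4, 7), (4, 16), (5, 6), (5, 17), (10, 9), (10, 14), (11, 4), (11, 19), (15, 4), (15, 19), (17, 7), (17, 16), (20, 4), (20, 19), (22, 3), (22, 20)}; affine count = 20; |E(F_23)| = 21.

Discriminant check: Δ ∝ 4a³ + 27b² = 4·18³ + 27·5² = 4·5832 + 27·25 ≡ 14 (mod 23). Nonzero ⇒ E is nonsingular.
For each x ∈ F_23, compute rhs = x³ + 18·x + 5 mod 23, then count y ∈ F_23 with y² ≡ rhs.
  x = 0: rhs = 5, matching y values: none (0 points).
  x = 1: rhs = 1, matching y values: 1, 22 (2 points).
  x = 2: rhs = 3, matching y values: 7, 16 (2 points).
  x = 3: rhs = 17, matching y values: none (0 points).
  x = 4: rhs = 3, matching y values: 7, 16 (2 points).
  x = 5: rhs = 13, matching y values: 6, 17 (2 points).
  x = 6: rhs = 7, matching y values: none (0 points).
  x = 7: rhs = 14, matching y values: none (0 points).
  x = 8: rhs = 17, matching y values: none (0 points).
  x = 9: rhs = 22, matching y values: none (0 points).
  x = 10: rhs = 12, matching y values: 9, 14 (2 points).
  x = 11: rhs = 16, matching y values: 4, 19 (2 points).
  x = 12: rhs = 17, matching y values: none (0 points).
  x = 13: rhs = 21, matching y values: none (0 points).
  x = 14: rhs = 11, matching y values: none (0 points).
  x = 15: rhs = 16, matching y values: 4, 19 (2 points).
  x = 16: rhs = 19, matching y values: none (0 points).
  x = 17: rhs = 3, matching y values: 7, 16 (2 points).
  x = 18: rhs = 20, matching y values: none (0 points).
  x = 19: rhs = 7, matching y values: none (0 points).
  x = 20: rhs = 16, matching y values: 4, 19 (2 points).
  x = 21: rhs = 7, matching y values: none (0 points).
  x = 22: rhs = 9, matching y values: 3, 20 (2 points).
Total affine count: 20.
Full point count |E(F_23)| = 20 + 1 = 21.
Hasse bound: |21 − (23+1)| = |-3| = 3 ≤ 2√23 ≈ 9.5917 ✓.


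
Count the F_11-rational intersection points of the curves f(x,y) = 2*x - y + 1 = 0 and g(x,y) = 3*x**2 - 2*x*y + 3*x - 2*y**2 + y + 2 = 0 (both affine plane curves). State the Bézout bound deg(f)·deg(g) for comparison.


Common zeros: ∅; count = 0; Bézout bound = 2.

deg(f) = 1, deg(g) = 2, so Bézout bound = 2.
Scan x ∈ F_11. For each x, list the y ∈ F_11 with f(x, y) ≡ 0 and those with g(x, y) ≡ 0 (mod 11); the common zeros in that column are the intersection.
  x = 0: f ≡ 0 at y ∈ {1}; g ≡ 0 at y ∈ ∅; common: ∅.
  x = 1: f ≡ 0 at y ∈ {3}; g ≡ 0 at y ∈ ∅; common: ∅.
  x = 2: f ≡ 0 at y ∈ {5}; g ≡ 0 at y ∈ {7, 8}; common: ∅.
  x = 3: f ≡ 0 at y ∈ {7}; g ≡ 0 at y ∈ ∅; common: ∅.
  x = 4: f ≡ 0 at y ∈ {9}; g ≡ 0 at y ∈ ∅; common: ∅.
  x = 5: f ≡ 0 at y ∈ {0}; g ≡ 0 at y ∈ {2, 10}; common: ∅.
  x = 6: f ≡ 0 at y ∈ {2}; g ≡ 0 at y ∈ {3, 8}; common: ∅.
  x = 7: f ≡ 0 at y ∈ {4}; g ≡ 0 at y ∈ {5}; common: ∅.
  x = 8: f ≡ 0 at y ∈ {6}; g ≡ 0 at y ∈ {10}; common: ∅.
  x = 9: f ≡ 0 at y ∈ {8}; g ≡ 0 at y ∈ {1, 7}; common: ∅.
  x = 10: f ≡ 0 at y ∈ {10}; g ≡ 0 at y ∈ {2, 5}; common: ∅.
Collecting: common zeros = ∅, so the count is 0.
Comparison with the Bézout bound: 0 ≤ 2 = deg(f)·deg(g), as expected for curves with no common component (the affine F_11-count falls short of the bound because intersections may lie at infinity, over extension fields, or carry multiplicity).


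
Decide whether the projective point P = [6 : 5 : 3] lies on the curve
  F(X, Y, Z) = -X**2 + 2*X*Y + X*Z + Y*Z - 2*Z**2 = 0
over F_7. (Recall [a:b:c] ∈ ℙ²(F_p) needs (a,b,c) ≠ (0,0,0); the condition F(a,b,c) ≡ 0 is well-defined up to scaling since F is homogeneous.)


F(6,5,3) ≡ 4 (mod 7); P is NOT on the curve.

Evaluate F(6, 5, 3) term-by-term (mod 7).
  -X**2 ↦ -1·36·1·1 = -36
  2*X*Y ↦ 2·6·5·1 = 60
  X*Z ↦ 1·6·1·3 = 18
  Y*Z ↦ 1·1·5·3 = 15
  -2*Z**2 ↦ -2·1·1·9 = -18
Sum: F(6, 5, 3) = (-36) + (60) + (18) + (15) + (-18) = 39.
Reducing mod 7: 39 ≡ 4 (mod 7).
Since F(a, b, c) ≡ 4 ≠ 0 (mod 7), P does NOT lie on the curve.


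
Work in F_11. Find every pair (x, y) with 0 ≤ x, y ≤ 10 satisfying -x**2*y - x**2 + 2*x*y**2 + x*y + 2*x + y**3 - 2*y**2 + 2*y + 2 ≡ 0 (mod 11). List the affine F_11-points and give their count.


Affine F_11-points: {(1, 6), (1, 10), (3, 1), (4, 7), (5, 1), (6, 0), (6, 3), (6, 9), (7, 0), (8, 3), (8, 7), (8, 9)}; count = 12.

For each of the 121 pairs (x, y) ∈ F_11², evaluate f(x, y) mod 11. Record the zeros.
  x = 0: [0↦2, 1↦3, 2↦6, 3↦6, 4↦9, 5↦10, 6↦4, 7↦8, 8↦6, 9↦4, 10↦8]  zeros at y ∈ ∅
  x = 1: [0↦3, 1↦6, 2↦4, 3↦3, 4↦9, 5↦6, 6↦0, 7↦8, 8↦3, 9↦2, 10↦0]  zeros at y ∈ {6, 10}
  x = 2: [0↦2, 1↦5, 2↦7, 3↦3, 4↦10, 5↦1, 6↦4, 7↦3, 8↦4, 9↦2, 10↦3]  zeros at y ∈ ∅
  x = 3: [0↦10, 1↦0, 2↦4, 3↦6, 4↦1, 5↦6, 6↦5, 7↦4, 8↦9, 9↦4, 10↦6]  zeros at y ∈ {1}
  x = 4: [0↦5, 1↦2, 2↦6, 3↦1, 4↦4, 5↦10, 6↦3, 7↦0, 8↦7, 9↦8, 10↦9]  zeros at y ∈ {7}
  x = 5: [0↦9, 1↦0, 2↦2, 3↦10, 4↦8, 5↦2, 6↦9, 7↦2, 8↦9, 9↦3, 10↦1]  zeros at y ∈ {1}
  x = 6: [0↦0, 1↦5, 2↦3, 3↦0, 4↦2, 5↦4, 6↦1, 7↦10, 8↦4, 9↦0, 10↦4]  zeros at y ∈ {0, 3, 9}
  x = 7: [0↦0, 1↦6, 2↦9, 3↦4, 4↦8, 5↦5, 6↦1, 7↦2, 8↦3, 9↦10, 10↦7]  zeros at y ∈ {0}
  x = 8: [0↦9, 1↦3, 2↦9, 3↦0, 4↦4, 5↦5, 6↦9, 7↦0, 8↦6, 9↦0, 10↦10]  zeros at y ∈ {3, 7, 9}
  x = 9: [0↦5, 1↦7, 2↦3, 3↦10, 4↦1, 5↦4, 6↦3, 7↦4, 8↦2, 9↦3, 10↦2]  zeros at y ∈ ∅
  x = 10: [0↦10, 1↦7, 2↦2, 3↦1, 4↦10, 5↦2, 6↦5, 7↦3, 8↦2, 9↦8, 10↦5]  zeros at y ∈ ∅
Collecting zeros: affine points = {(1, 6), (1, 10), (3, 1), (4, 7), (5, 1), (6, 0), (6, 3), (6, 9), (7, 0), (8, 3), (8, 7), (8, 9)}.
Total count |C(F_11)_aff| = 12.


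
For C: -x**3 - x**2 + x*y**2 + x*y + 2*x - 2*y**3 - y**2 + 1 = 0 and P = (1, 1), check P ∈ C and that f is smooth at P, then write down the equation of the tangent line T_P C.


Tangent line at P: -x - 5*y + 6 = 0.

Step 1: f(1, 1) = 0, so P lies on C.
Step 2: partial derivatives
  f_x(x, y) = -3*x**2 - 2*x + y**2 + y + 2, f_y(x, y) = 2*x*y + x - 6*y**2 - 2*y.
  f_x(P) = -1, f_y(P) = -5 (gradient nonzero, so P is smooth).
Step 3: tangent line at P: -1·(x − 1) + -5·(y − 1) = 0.
Expanding: -x - 5*y + 6 = 0.


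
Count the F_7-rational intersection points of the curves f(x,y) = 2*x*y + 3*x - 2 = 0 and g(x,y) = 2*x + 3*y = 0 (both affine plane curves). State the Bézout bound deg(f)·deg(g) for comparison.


Common zeros: ∅; count = 0; Bézout bound = 2.

deg(f) = 2, deg(g) = 1, so Bézout bound = 2.
Scan x ∈ F_7. For each x, list the y ∈ F_7 with f(x, y) ≡ 0 and those with g(x, y) ≡ 0 (mod 7); the common zeros in that column are the intersection.
  x = 0: f ≡ 0 at y ∈ ∅; g ≡ 0 at y ∈ {0}; common: ∅.
  x = 1: f ≡ 0 at y ∈ {3}; g ≡ 0 at y ∈ {4}; common: ∅.
  x = 2: f ≡ 0 at y ∈ {6}; g ≡ 0 at y ∈ {1}; common: ∅.
  x = 3: f ≡ 0 at y ∈ {0}; g ≡ 0 at y ∈ {5}; common: ∅.
  x = 4: f ≡ 0 at y ∈ {4}; g ≡ 0 at y ∈ {2}; common: ∅.
  x = 5: f ≡ 0 at y ∈ {5}; g ≡ 0 at y ∈ {6}; common: ∅.
  x = 6: f ≡ 0 at y ∈ {1}; g ≡ 0 at y ∈ {3}; common: ∅.
Collecting: common zeros = ∅, so the count is 0.
Comparison with the Bézout bound: 0 ≤ 2 = deg(f)·deg(g), as expected for curves with no common component (the affine F_7-count falls short of the bound because intersections may lie at infinity, over extension fields, or carry multiplicity).


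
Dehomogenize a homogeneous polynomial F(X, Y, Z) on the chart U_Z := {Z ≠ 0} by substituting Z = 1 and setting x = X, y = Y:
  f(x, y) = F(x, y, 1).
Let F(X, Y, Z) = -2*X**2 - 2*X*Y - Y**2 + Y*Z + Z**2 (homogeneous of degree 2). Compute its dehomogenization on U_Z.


f(x, y) = -2*x**2 - 2*x*y - y**2 + y + 1

On U_Z we set Z = 1. Each monomial c·X^i·Y^j·Z^k in F becomes c·x^i·y^j·1^k = c·x^i·y^j.
Substituting Z = 1: F(X, Y, 1) = -2*x**2 - 2*x*y - y**2 + y + 1.
Note: deg(f) ≤ deg(F) = 2; strict inequality happens when F is divisible by Z (lost terms).


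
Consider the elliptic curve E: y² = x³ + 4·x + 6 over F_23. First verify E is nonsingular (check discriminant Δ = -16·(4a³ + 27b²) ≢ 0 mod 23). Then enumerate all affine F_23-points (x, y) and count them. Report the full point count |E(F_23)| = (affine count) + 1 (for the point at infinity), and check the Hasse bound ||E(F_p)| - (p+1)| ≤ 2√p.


Affine points = {(0, 11), (0, 12), (5, 6), (5, 17), (6, 4), (6, 19), (7, 3), (7, 20), (9, 9), (9, 14), (11, 1), (11, 22), (13, 1), (13, 22), (14, 0), (16, 7), (16, 16), (19, 8), (19, 15), (20, 6), (20, 17), (21, 6), (21, 17), (22, 1), (22, 22)}; affine count = 25; |E(F_23)| = 26.

Discriminant check: Δ ∝ 4a³ + 27b² = 4·4³ + 27·6² = 4·64 + 27·36 ≡ 9 (mod 23). Nonzero ⇒ E is nonsingular.
For each x ∈ F_23, compute rhs = x³ + 4·x + 6 mod 23, then count y ∈ F_23 with y² ≡ rhs.
  x = 0: rhs = 6, matching y values: 11, 12 (2 points).
  x = 1: rhs = 11, matching y values: none (0 points).
  x = 2: rhs = 22, matching y values: none (0 points).
  x = 3: rhs = 22, matching y values: none (0 points).
  x = 4: rhs = 17, matching y values: none (0 points).
  x = 5: rhs = 13, matching y values: 6, 17 (2 points).
  x = 6: rhs = 16, matching y values: 4, 19 (2 points).
  x = 7: rhs = 9, matching y values: 3, 20 (2 points).
  x = 8: rhs = 21, matching y values: none (0 points).
  x = 9: rhs = 12, matching y values: 9, 14 (2 points).
  x = 10: rhs = 11, matching y values: none (0 points).
  x = 11: rhs = 1, matching y values: 1, 22 (2 points).
  x = 12: rhs = 11, matching y values: none (0 points).
  x = 13: rhs = 1, matching y values: 1, 22 (2 points).
  x = 14: rhs = 0, matching y values: 0 (1 points).
  x = 15: rhs = 14, matching y values: none (0 points).
  x = 16: rhs = 3, matching y values: 7, 16 (2 points).
  x = 17: rhs = 19, matching y values: none (0 points).
  x = 18: rhs = 22, matching y values: none (0 points).
  x = 19: rhs = 18, matching y values: 8, 15 (2 points).
  x = 20: rhs = 13, matching y values: 6, 17 (2 points).
  x = 21: rhs = 13, matching y values: 6, 17 (2 points).
  x = 22: rhs = 1, matching y values: 1, 22 (2 points).
Total affine count: 25.
Full point count |E(F_23)| = 25 + 1 = 26.
Hasse bound: |26 − (23+1)| = |2| = 2 ≤ 2√23 ≈ 9.5917 ✓.


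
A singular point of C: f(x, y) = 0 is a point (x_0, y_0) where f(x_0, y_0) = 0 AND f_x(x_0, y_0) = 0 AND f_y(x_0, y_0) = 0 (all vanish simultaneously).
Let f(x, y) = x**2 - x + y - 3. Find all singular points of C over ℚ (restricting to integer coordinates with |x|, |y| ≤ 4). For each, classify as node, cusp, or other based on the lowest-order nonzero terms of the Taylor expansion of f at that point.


No singular points in the scanned grid; C is smooth there.

Compute partial derivatives:
  f_x = 2*x - 1.
  f_y = 1.
f_y = 1 is a nonzero constant, so f_y never vanishes: no point (x, y) can satisfy f = f_x = f_y = 0. In particular no (x, y) ∈ {−4, ..., 4}² is singular; the curve is smooth.


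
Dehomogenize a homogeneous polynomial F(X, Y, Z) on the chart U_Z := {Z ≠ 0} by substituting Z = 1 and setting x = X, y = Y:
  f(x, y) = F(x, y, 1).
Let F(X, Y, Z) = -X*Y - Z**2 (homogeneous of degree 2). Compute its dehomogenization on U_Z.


f(x, y) = -x*y - 1

On U_Z we set Z = 1. Each monomial c·X^i·Y^j·Z^k in F becomes c·x^i·y^j·1^k = c·x^i·y^j.
Substituting Z = 1: F(X, Y, 1) = -x*y - 1.
Note: deg(f) ≤ deg(F) = 2; strict inequality happens when F is divisible by Z (lost terms).


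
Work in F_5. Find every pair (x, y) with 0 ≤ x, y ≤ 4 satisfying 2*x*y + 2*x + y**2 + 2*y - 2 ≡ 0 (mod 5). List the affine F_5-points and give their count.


Affine F_5-points: {(1, 0), (1, 1), (4, 2), (4, 3)}; count = 4.

For each of the 25 pairs (x, y) ∈ F_5², evaluate f(x, y) mod 5. Record the zeros.
  x = 0: [0↦3, 1↦1, 2↦1, 3↦3, 4↦2]  zeros at y ∈ ∅
  x = 1: [0↦0, 1↦0, 2↦2, 3↦1, 4↦2]  zeros at y ∈ {0, 1}
  x = 2: [0↦2, 1↦4, 2↦3, 3↦4, 4↦2]  zeros at y ∈ ∅
  x = 3: [0↦4, 1↦3, 2↦4, 3↦2, 4↦2]  zeros at y ∈ ∅
  x = 4: [0↦1, 1↦2, 2↦0, 3↦0, 4↦2]  zeros at y ∈ {2, 3}
Collecting zeros: affine points = {(1, 0), (1, 1), (4, 2), (4, 3)}.
Total count |C(F_5)_aff| = 4.


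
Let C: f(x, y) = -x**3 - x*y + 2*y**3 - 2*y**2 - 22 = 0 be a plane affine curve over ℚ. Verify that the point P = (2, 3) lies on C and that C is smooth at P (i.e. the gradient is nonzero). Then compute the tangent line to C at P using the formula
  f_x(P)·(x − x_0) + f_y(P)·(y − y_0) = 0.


Tangent line at P: -15*x + 40*y - 90 = 0.

Step 1: f(2, 3) = 0, so P lies on C.
Step 2: partial derivatives
  f_x(x, y) = -3*x**2 - y, f_y(x, y) = -x + 6*y**2 - 4*y.
  f_x(P) = -15, f_y(P) = 40 (gradient nonzero, so P is smooth).
Step 3: tangent line at P: -15·(x − 2) + 40·(y − 3) = 0.
Expanding: -15*x + 40*y - 90 = 0.


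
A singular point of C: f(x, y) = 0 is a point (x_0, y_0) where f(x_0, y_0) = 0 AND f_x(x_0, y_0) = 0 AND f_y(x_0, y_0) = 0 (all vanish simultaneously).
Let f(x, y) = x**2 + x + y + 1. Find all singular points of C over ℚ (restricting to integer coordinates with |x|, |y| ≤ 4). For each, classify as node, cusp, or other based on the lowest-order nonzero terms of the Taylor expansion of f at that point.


No singular points in the scanned grid; C is smooth there.

Compute partial derivatives:
  f_x = 2*x + 1.
  f_y = 1.
f_y = 1 is a nonzero constant, so f_y never vanishes: no point (x, y) can satisfy f = f_x = f_y = 0. In particular no (x, y) ∈ {−4, ..., 4}² is singular; the curve is smooth.


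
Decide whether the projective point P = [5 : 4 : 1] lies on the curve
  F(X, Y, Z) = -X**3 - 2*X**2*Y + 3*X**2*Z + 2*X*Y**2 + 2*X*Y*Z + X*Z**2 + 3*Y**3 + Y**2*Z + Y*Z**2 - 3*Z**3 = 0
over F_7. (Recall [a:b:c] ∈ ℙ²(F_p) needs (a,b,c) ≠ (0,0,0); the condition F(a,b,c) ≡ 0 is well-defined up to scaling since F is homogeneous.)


F(5,4,1) ≡ 3 (mod 7); P is NOT on the curve.

Evaluate F(5, 4, 1) term-by-term (mod 7).
  -X**3 ↦ -1·125·1·1 = -125
  -2*X**2*Y ↦ -2·25·4·1 = -200
  3*X**2*Z ↦ 3·25·1·1 = 75
  2*X*Y**2 ↦ 2·5·16·1 = 160
  2*X*Y*Z ↦ 2·5·4·1 = 40
  X*Z**2 ↦ 1·5·1·1 = 5
  3*Y**3 ↦ 3·1·64·1 = 192
  Y**2*Z ↦ 1·1·16·1 = 16
  Y*Z**2 ↦ 1·1·4·1 = 4
  -3*Z**3 ↦ -3·1·1·1 = -3
Sum: F(5, 4, 1) = (-125) + (-200) + (75) + (160) + (40) + (5) + (192) + (16) + (4) + (-3) = 164.
Reducing mod 7: 164 ≡ 3 (mod 7).
Since F(a, b, c) ≡ 3 ≠ 0 (mod 7), P does NOT lie on the curve.


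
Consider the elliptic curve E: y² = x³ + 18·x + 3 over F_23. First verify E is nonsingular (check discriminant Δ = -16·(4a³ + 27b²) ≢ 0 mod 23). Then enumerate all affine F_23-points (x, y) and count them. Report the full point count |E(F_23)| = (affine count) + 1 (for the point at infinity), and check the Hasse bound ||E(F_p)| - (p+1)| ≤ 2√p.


Affine points = {(0, 7), (0, 16), (2, 1), (2, 22), (4, 1), (4, 22), (7, 9), (7, 14), (14, 3), (14, 20), (17, 1), (17, 22), (18, 8), (18, 15)}; affine count = 14; |E(F_23)| = 15.

Discriminant check: Δ ∝ 4a³ + 27b² = 4·18³ + 27·3² = 4·5832 + 27·9 ≡ 19 (mod 23). Nonzero ⇒ E is nonsingular.
For each x ∈ F_23, compute rhs = x³ + 18·x + 3 mod 23, then count y ∈ F_23 with y² ≡ rhs.
  x = 0: rhs = 3, matching y values: 7, 16 (2 points).
  x = 1: rhs = 22, matching y values: none (0 points).
  x = 2: rhs = 1, matching y values: 1, 22 (2 points).
  x = 3: rhs = 15, matching y values: none (0 points).
  x = 4: rhs = 1, matching y values: 1, 22 (2 points).
  x = 5: rhs = 11, matching y values: none (0 points).
  x = 6: rhs = 5, matching y values: none (0 points).
  x = 7: rhs = 12, matching y values: 9, 14 (2 points).
  x = 8: rhs = 15, matching y values: none (0 points).
  x = 9: rhs = 20, matching y values: none (0 points).
  x = 10: rhs = 10, matching y values: none (0 points).
  x = 11: rhs = 14, matching y values: none (0 points).
  x = 12: rhs = 15, matching y values: none (0 points).
  x = 13: rhs = 19, matching y values: none (0 points).
  x = 14: rhs = 9, matching y values: 3, 20 (2 points).
  x = 15: rhs = 14, matching y values: none (0 points).
  x = 16: rhs = 17, matching y values: none (0 points).
  x = 17: rhs = 1, matching y values: 1, 22 (2 points).
  x = 18: rhs = 18, matching y values: 8, 15 (2 points).
  x = 19: rhs = 5, matching y values: none (0 points).
  x = 20: rhs = 14, matching y values: none (0 points).
  x = 21: rhs = 5, matching y values: none (0 points).
  x = 22: rhs = 7, matching y values: none (0 points).
Total affine count: 14.
Full point count |E(F_23)| = 14 + 1 = 15.
Hasse bound: |15 − (23+1)| = |-9| = 9 ≤ 2√23 ≈ 9.5917 ✓.


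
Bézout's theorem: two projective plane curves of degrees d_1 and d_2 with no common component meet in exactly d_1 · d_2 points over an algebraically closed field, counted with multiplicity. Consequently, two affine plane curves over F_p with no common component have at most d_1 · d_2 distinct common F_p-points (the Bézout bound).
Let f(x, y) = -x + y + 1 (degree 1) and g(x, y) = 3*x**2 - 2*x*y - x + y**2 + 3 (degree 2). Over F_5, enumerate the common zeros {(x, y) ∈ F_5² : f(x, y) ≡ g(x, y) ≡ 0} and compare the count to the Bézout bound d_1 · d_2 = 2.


Common zeros: {(1, 0), (2, 1)}; count = 2; Bézout bound = 2.

deg(f) = 1, deg(g) = 2, so Bézout bound = 2.
Scan x ∈ F_5. For each x, list the y ∈ F_5 with f(x, y) ≡ 0 and those with g(x, y) ≡ 0 (mod 5); the common zeros in that column are the intersection.
  x = 0: f ≡ 0 at y ∈ {4}; g ≡ 0 at y ∈ ∅; common: ∅.
  x = 1: f ≡ 0 at y ∈ {0}; g ≡ 0 at y ∈ {0, 2}; common: {0}.
  x = 2: f ≡ 0 at y ∈ {1}; g ≡ 0 at y ∈ {1, 3}; common: {1}.
  x = 3: f ≡ 0 at y ∈ {2}; g ≡ 0 at y ∈ ∅; common: ∅.
  x = 4: f ≡ 0 at y ∈ {3}; g ≡ 0 at y ∈ {1, 2}; common: ∅.
Collecting: common zeros = {(1, 0), (2, 1)}, so the count is 2.
Comparison with the Bézout bound: 2 ≤ 2 = deg(f)·deg(g), as expected for curves with no common component (the bound is attained).


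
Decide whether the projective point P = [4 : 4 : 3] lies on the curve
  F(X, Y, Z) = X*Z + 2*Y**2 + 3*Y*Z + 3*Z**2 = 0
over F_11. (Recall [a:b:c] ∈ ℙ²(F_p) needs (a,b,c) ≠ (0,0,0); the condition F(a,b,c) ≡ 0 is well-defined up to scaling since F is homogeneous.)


F(4,4,3) ≡ 8 (mod 11); P is NOT on the curve.

Evaluate F(4, 4, 3) term-by-term (mod 11).
  X*Z ↦ 1·4·1·3 = 12
  2*Y**2 ↦ 2·1·16·1 = 32
  3*Y*Z ↦ 3·1·4·3 = 36
  3*Z**2 ↦ 3·1·1·9 = 27
Sum: F(4, 4, 3) = (12) + (32) + (36) + (27) = 107.
Reducing mod 11: 107 ≡ 8 (mod 11).
Since F(a, b, c) ≡ 8 ≠ 0 (mod 11), P does NOT lie on the curve.


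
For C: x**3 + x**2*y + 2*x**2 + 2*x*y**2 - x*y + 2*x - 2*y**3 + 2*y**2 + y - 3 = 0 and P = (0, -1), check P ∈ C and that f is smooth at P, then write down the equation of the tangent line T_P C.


Tangent line at P: 5*x - 9*y - 9 = 0.

Step 1: f(0, -1) = 0, so P lies on C.
Step 2: partial derivatives
  f_x(x, y) = 3*x**2 + 2*x*y + 4*x + 2*y**2 - y + 2, f_y(x, y) = x**2 + 4*x*y - x - 6*y**2 + 4*y + 1.
  f_x(P) = 5, f_y(P) = -9 (gradient nonzero, so P is smooth).
Step 3: tangent line at P: 5·(x − 0) + -9·(y − -1) = 0.
Expanding: 5*x - 9*y - 9 = 0.


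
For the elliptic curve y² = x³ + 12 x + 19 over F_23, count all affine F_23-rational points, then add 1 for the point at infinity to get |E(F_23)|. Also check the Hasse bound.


Affine points = {(1, 3), (1, 20), (3, 6), (3, 17), (4, 4), (4, 19), (6, 10), (6, 13), (7, 3), (7, 20), (8, 11), (8, 12), (10, 9), (10, 14), (13, 7), (13, 16), (15, 3), (15, 20), (16, 11), (16, 12), (18, 8), (18, 15), (20, 5), (20, 18), (22, 11), (22, 12)}; affine count = 26; |E(F_23)| = 27.

Discriminant check: Δ ∝ 4a³ + 27b² = 4·12³ + 27·19² = 4·1728 + 27·361 ≡ 7 (mod 23). Nonzero ⇒ E is nonsingular.
For each x ∈ F_23, compute rhs = x³ + 12·x + 19 mod 23, then count y ∈ F_23 with y² ≡ rhs.
  x = 0: rhs = 19, matching y values: none (0 points).
  x = 1: rhs = 9, matching y values: 3, 20 (2 points).
  x = 2: rhs = 5, matching y values: none (0 points).
  x = 3: rhs = 13, matching y values: 6, 17 (2 points).
  x = 4: rhs = 16, matching y values: 4, 19 (2 points).
  x = 5: rhs = 20, matching y values: none (0 points).
  x = 6: rhs = 8, matching y values: 10, 13 (2 points).
  x = 7: rhs = 9, matching y values: 3, 20 (2 points).
  x = 8: rhs = 6, matching y values: 11, 12 (2 points).
  x = 9: rhs = 5, matching y values: none (0 points).
  x = 10: rhs = 12, matching y values: 9, 14 (2 points).
  x = 11: rhs = 10, matching y values: none (0 points).
  x = 12: rhs = 5, matching y values: none (0 points).
  x = 13: rhs = 3, matching y values: 7, 16 (2 points).
  x = 14: rhs = 10, matching y values: none (0 points).
  x = 15: rhs = 9, matching y values: 3, 20 (2 points).
  x = 16: rhs = 6, matching y values: 11, 12 (2 points).
  x = 17: rhs = 7, matching y values: none (0 points).
  x = 18: rhs = 18, matching y values: 8, 15 (2 points).
  x = 19: rhs = 22, matching y values: none (0 points).
  x = 20: rhs = 2, matching y values: 5, 18 (2 points).
  x = 21: rhs = 10, matching y values: none (0 points).
  x = 22: rhs = 6, matching y values: 11, 12 (2 points).
Total affine count: 26.
Full point count |E(F_23)| = 26 + 1 = 27.
Hasse bound: |27 − (23+1)| = |3| = 3 ≤ 2√23 ≈ 9.5917 ✓.


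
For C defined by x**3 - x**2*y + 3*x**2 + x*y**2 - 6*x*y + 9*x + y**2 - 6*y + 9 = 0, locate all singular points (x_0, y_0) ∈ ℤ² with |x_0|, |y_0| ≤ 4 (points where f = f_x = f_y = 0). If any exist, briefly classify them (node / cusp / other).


Singular points: {(0, 3)}; classification: cusp.

Compute partial derivatives:
  f_x = 3*x**2 - 2*x*y + 6*x + y**2 - 6*y + 9.
  f_y = -x**2 + 2*x*y - 6*x + 2*y - 6.
Scan x_0 ∈ {−4, ..., 4}. For each x_0, f_y(x_0, y) is a polynomial in y; find its integer roots y ∈ {−4, ..., 4}, then test f_x and f at those candidates.
  x = -4: f_y(-4, y) = 2 - 6*y; no integer root y with |y| ≤ 4.
  x = -3: f_y(-3, y) = 3 - 4*y; no integer root y with |y| ≤ 4.
  x = -2: f_y(-2, y) = 2 - 2*y; vanishes at y ∈ {1}. (-2, 1): f_x = 8 ≠ 0.
  x = -1: f_y(-1, y) = -1; no integer root y with |y| ≤ 4.
  x = 0: f_y(0, y) = 2*y - 6; vanishes at y ∈ {3}. (0, 3): f_x = 0, f = 0 — SINGULAR.
  x = 1: f_y(1, y) = 4*y - 13; no integer root y with |y| ≤ 4.
  x = 2: f_y(2, y) = 6*y - 22; no integer root y with |y| ≤ 4.
  x = 3: f_y(3, y) = 8*y - 33; no integer root y with |y| ≤ 4.
  x = 4: f_y(4, y) = 10*y - 46; no integer root y with |y| ≤ 4.
Only singular point on the grid: (0, 3).
Classify: substitute x = 0 + u, y = 3 + v and expand: f = u**3 - u**2*v + u*v**2 + v**2.
No constant or linear terms (consistent with a singular point). Quadratic part: v**2. Cubic part: u**3 - u**2*v + u*v**2.
The quadratic part v**2 is a perfect square, so there is a single (double) tangent line v = 0, i.e. y = 3. Restricting the cubic part to that line (v = 0) leaves u**3 ≠ 0, so f is not divisible by v and the branch is v² ≈ -u**3 to lowest order — this is a cusp.
Classification: cusp.


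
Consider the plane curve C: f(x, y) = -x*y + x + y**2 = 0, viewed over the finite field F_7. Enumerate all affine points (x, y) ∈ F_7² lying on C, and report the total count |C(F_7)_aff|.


Affine F_7-points: {(0, 0), (1, 3), (1, 5), (3, 4), (3, 6), (4, 2)}; count = 6.

For each of the 49 pairs (x, y) ∈ F_7², evaluate f(x, y) mod 7. Record the zeros.
  x = 0: [0↦0, 1↦1, 2↦4, 3↦2, 4↦2, 5↦4, 6↦1]  zeros at y ∈ {0}
  x = 1: [0↦1, 1↦1, 2↦3, 3↦0, 4↦6, 5↦0, 6↦3]  zeros at y ∈ {3, 5}
  x = 2: [0↦2, 1↦1, 2↦2, 3↦5, 4↦3, 5↦3, 6↦5]  zeros at y ∈ ∅
  x = 3: [0↦3, 1↦1, 2↦1, 3↦3, 4↦0, 5↦6, 6↦0]  zeros at y ∈ {4, 6}
  x = 4: [0↦4, 1↦1, 2↦0, 3↦1, 4↦4, 5↦2, 6↦2]  zeros at y ∈ {2}
  x = 5: [0↦5, 1↦1, 2↦6, 3↦6, 4↦1, 5↦5, 6↦4]  zeros at y ∈ ∅
  x = 6: [0↦6, 1↦1, 2↦5, 3↦4, 4↦5, 5↦1, 6↦6]  zeros at y ∈ ∅
Collecting zeros: affine points = {(0, 0), (1, 3), (1, 5), (3, 4), (3, 6), (4, 2)}.
Total count |C(F_7)_aff| = 6.


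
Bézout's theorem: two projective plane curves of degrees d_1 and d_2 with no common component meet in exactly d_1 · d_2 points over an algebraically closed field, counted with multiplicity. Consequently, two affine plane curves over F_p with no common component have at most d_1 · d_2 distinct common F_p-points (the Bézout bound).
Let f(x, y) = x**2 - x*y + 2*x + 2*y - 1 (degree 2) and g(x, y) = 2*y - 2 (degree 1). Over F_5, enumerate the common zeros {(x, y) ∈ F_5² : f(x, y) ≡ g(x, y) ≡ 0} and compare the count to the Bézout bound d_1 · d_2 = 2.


Common zeros: ∅; count = 0; Bézout bound = 2.

deg(f) = 2, deg(g) = 1, so Bézout bound = 2.
Scan x ∈ F_5. For each x, list the y ∈ F_5 with f(x, y) ≡ 0 and those with g(x, y) ≡ 0 (mod 5); the common zeros in that column are the intersection.
  x = 0: f ≡ 0 at y ∈ {3}; g ≡ 0 at y ∈ {1}; common: ∅.
  x = 1: f ≡ 0 at y ∈ {3}; g ≡ 0 at y ∈ {1}; common: ∅.
  x = 2: f ≡ 0 at y ∈ ∅; g ≡ 0 at y ∈ {1}; common: ∅.
  x = 3: f ≡ 0 at y ∈ {4}; g ≡ 0 at y ∈ {1}; common: ∅.
  x = 4: f ≡ 0 at y ∈ {4}; g ≡ 0 at y ∈ {1}; common: ∅.
Collecting: common zeros = ∅, so the count is 0.
Comparison with the Bézout bound: 0 ≤ 2 = deg(f)·deg(g), as expected for curves with no common component (the affine F_5-count falls short of the bound because intersections may lie at infinity, over extension fields, or carry multiplicity).


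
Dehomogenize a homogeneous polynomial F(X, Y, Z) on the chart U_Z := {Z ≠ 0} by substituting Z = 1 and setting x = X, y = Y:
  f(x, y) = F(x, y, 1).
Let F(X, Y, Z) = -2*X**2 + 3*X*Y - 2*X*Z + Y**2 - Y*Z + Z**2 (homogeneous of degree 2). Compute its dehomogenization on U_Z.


f(x, y) = -2*x**2 + 3*x*y - 2*x + y**2 - y + 1

On U_Z we set Z = 1. Each monomial c·X^i·Y^j·Z^k in F becomes c·x^i·y^j·1^k = c·x^i·y^j.
Substituting Z = 1: F(X, Y, 1) = -2*x**2 + 3*x*y - 2*x + y**2 - y + 1.
Note: deg(f) ≤ deg(F) = 2; strict inequality happens when F is divisible by Z (lost terms).


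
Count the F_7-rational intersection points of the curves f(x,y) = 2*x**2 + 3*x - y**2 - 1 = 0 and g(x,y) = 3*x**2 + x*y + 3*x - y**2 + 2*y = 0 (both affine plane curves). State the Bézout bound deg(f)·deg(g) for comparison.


Common zeros: ∅; count = 0; Bézout bound = 4.

deg(f) = 2, deg(g) = 2, so Bézout bound = 4.
Scan x ∈ F_7. For each x, list the y ∈ F_7 with f(x, y) ≡ 0 and those with g(x, y) ≡ 0 (mod 7); the common zeros in that column are the intersection.
  x = 0: f ≡ 0 at y ∈ ∅; g ≡ 0 at y ∈ {0, 2}; common: ∅.
  x = 1: f ≡ 0 at y ∈ {2, 5}; g ≡ 0 at y ∈ ∅; common: ∅.
  x = 2: f ≡ 0 at y ∈ ∅; g ≡ 0 at y ∈ {1, 3}; common: ∅.
  x = 3: f ≡ 0 at y ∈ ∅; g ≡ 0 at y ∈ {2, 3}; common: ∅.
  x = 4: f ≡ 0 at y ∈ {1, 6}; g ≡ 0 at y ∈ ∅; common: ∅.
  x = 5: f ≡ 0 at y ∈ {1, 6}; g ≡ 0 at y ∈ ∅; common: ∅.
  x = 6: f ≡ 0 at y ∈ ∅; g ≡ 0 at y ∈ {0, 1}; common: ∅.
Collecting: common zeros = ∅, so the count is 0.
Comparison with the Bézout bound: 0 ≤ 4 = deg(f)·deg(g), as expected for curves with no common component (the affine F_7-count falls short of the bound because intersections may lie at infinity, over extension fields, or carry multiplicity).
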